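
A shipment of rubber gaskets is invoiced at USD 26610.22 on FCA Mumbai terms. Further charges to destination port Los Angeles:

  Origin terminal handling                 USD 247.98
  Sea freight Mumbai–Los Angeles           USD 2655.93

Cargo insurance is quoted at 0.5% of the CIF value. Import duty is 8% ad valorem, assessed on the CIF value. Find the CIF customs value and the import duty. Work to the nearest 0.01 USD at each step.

CIF value: USD 29662.44; import duty: USD 2373.00

Let C be the CIF value. C = FCA price + pre-shipment costs + freight + 0.5% × C
C − 0.5% × C = 26610.22 + 247.98 + 2655.93
0.995 × C = 29514.13
C = 29514.13 / 0.995 = 29662.44
Insurance premium = 0.5% × 29662.44 = 148.31
Import duty = 29662.44 × 8% = 2373.00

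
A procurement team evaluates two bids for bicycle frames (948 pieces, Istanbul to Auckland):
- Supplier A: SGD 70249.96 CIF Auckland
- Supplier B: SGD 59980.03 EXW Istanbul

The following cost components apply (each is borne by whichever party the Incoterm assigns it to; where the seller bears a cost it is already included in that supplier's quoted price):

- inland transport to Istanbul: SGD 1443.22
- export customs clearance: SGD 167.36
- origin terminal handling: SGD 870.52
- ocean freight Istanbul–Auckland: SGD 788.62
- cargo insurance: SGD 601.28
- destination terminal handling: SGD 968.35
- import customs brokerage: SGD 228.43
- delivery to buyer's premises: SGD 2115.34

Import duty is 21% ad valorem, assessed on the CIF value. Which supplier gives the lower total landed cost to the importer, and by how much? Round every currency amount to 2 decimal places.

Supplier B is cheaper by SGD 7742.70

Supplier A (CIF):
The CIF price already equals the CIF value: 70249.96
Import duty = 70249.96 × 21% = 14752.49
Buyer bears (A): 968.35 + 228.43 + 2115.34 = 3312.12
Landed cost (A) = invoice 70249.96 + 3312.12 + duty 14752.49 = 88314.57
Supplier B (EXW):
CIF value = EXW price + inland to port + export clearance + origin terminal + freight + insurance = 59980.03 + 1443.22 + 167.36 + 870.52 + 788.62 + 601.28 = 63851.03
Import duty = 63851.03 × 21% = 13408.72
Buyer bears (B): 1443.22 + 167.36 + 870.52 + 788.62 + 601.28 + 968.35 + 228.43 + 2115.34 = 7183.12
Landed cost (B) = invoice 59980.03 + 7183.12 + duty 13408.72 = 80571.87
Difference = |88314.57 − 80571.87| = 7742.70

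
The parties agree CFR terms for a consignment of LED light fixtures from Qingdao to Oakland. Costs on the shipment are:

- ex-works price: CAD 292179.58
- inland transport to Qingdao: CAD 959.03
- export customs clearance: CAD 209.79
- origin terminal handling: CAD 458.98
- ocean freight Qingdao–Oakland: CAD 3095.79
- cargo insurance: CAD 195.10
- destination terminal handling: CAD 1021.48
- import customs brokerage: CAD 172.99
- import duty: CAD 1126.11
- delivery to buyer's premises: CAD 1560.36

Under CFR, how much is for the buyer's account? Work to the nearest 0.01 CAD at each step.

Buyer's account: CAD 4076.04

CFR: the seller pays costs through ocean freight to the destination port, but not insurance.
Seller's account: goods 292179.58 + inland to port 959.03 + export clearance 209.79 + origin terminal 458.98 + freight 3095.79 = 296903.17
Buyer's account: insurance 195.10 + destination terminal 1021.48 + brokerage 172.99 + duty 1126.11 + delivery 1560.36 = 4076.04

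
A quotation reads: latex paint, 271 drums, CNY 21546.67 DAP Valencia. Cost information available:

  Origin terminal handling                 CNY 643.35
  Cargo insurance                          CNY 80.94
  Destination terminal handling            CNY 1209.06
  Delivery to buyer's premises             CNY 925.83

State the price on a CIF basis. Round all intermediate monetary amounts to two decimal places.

CIF price: CNY 19411.78

Not relevant to the conversion: insurance, origin terminal — on the seller under both DAP and CIF; already in the DAP price and stays in the CIF price.
From DAP to CIF, the seller no longer bears: destination terminal, delivery.
CIF price = 21546.67 − 1209.06 − 925.83 = 19411.78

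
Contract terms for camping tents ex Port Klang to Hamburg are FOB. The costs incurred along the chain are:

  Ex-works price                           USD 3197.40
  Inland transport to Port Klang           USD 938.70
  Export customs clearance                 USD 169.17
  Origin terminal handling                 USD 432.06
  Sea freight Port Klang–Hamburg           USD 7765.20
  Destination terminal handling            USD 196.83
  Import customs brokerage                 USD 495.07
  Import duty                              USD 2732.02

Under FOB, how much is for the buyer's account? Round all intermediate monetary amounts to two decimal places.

Buyer's account: USD 11189.12

FOB: the seller bears costs until goods are on board at the origin port; the buyer bears freight, insurance and all costs thereafter.
Seller's account: goods 3197.40 + inland to port 938.70 + export clearance 169.17 + origin terminal 432.06 = 4737.33
Buyer's account: freight 7765.20 + destination terminal 196.83 + brokerage 495.07 + duty 2732.02 = 11189.12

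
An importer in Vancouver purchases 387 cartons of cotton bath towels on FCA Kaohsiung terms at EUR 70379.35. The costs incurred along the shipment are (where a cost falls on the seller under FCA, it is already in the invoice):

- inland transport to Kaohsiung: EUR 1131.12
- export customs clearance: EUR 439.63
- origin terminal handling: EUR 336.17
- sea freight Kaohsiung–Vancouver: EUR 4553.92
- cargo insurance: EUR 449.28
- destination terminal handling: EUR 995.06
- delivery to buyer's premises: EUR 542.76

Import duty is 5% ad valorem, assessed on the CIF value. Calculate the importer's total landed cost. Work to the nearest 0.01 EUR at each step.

Total landed cost: EUR 81042.48

FCA: the seller delivers export-cleared goods to the carrier; the buyer bears costs from that point.
Already in the invoice (seller's account under FCA): inland to port, export clearance — exclude.
CIF value = FCA price + origin terminal + freight + insurance = 70379.35 + 336.17 + 4553.92 + 449.28 = 75718.72
Import duty = 75718.72 × 5% = 3785.94
Buyer bears: origin terminal 336.17 + freight 4553.92 + insurance 449.28 + destination terminal 995.06 + delivery 542.76 + duty 3785.94 = 10663.13
Landed cost = invoice 70379.35 + 10663.13 = 81042.48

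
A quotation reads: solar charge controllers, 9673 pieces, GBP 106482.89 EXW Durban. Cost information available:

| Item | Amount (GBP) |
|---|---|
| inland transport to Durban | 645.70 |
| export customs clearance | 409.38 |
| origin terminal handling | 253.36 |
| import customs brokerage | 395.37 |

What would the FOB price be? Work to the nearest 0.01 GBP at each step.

Not relevant to the conversion: brokerage — on the buyer under both terms; not part of either seller's price.
From EXW to FOB, the seller additionally bears: inland to port, export clearance, origin terminal.
FOB price = 106482.89 + 645.70 + 409.38 + 253.36 = 107791.33

FOB price: GBP 107791.33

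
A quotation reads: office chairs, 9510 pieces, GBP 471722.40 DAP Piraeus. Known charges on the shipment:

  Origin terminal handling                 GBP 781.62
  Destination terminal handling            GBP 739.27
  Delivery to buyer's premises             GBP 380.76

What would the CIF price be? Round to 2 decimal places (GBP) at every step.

CIF price: GBP 470602.37

Not relevant to the conversion: origin terminal — on the seller under both DAP and CIF; already in the DAP price and stays in the CIF price.
From DAP to CIF, the seller no longer bears: destination terminal, delivery.
CIF price = 471722.40 − 739.27 − 380.76 = 470602.37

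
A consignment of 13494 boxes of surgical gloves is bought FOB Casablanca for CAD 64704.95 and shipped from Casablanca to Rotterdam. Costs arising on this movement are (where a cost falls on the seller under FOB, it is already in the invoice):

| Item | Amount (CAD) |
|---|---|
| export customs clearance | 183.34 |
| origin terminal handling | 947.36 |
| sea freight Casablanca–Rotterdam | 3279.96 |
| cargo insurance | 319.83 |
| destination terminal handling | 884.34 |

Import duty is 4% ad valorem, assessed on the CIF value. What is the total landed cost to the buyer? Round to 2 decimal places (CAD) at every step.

Total landed cost: CAD 71921.27

FOB: the seller bears costs until goods are on board at the origin port; the buyer bears freight, insurance and all costs thereafter.
Already in the invoice (seller's account under FOB): export clearance, origin terminal — exclude.
CIF value = FOB price + freight + insurance = 64704.95 + 3279.96 + 319.83 = 68304.74
Import duty = 68304.74 × 4% = 2732.19
Buyer bears: freight 3279.96 + insurance 319.83 + destination terminal 884.34 + duty 2732.19 = 7216.32
Landed cost = invoice 64704.95 + 7216.32 = 71921.27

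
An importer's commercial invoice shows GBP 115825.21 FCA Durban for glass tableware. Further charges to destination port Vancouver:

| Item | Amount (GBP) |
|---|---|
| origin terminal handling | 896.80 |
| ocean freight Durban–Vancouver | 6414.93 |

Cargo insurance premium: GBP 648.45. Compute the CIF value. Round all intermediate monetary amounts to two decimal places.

CIF = FCA price + pre-shipment costs + freight + insurance
CIF = 115825.21 + 896.80 + 6414.93 + 648.45 = 123785.39

CIF value: GBP 123785.39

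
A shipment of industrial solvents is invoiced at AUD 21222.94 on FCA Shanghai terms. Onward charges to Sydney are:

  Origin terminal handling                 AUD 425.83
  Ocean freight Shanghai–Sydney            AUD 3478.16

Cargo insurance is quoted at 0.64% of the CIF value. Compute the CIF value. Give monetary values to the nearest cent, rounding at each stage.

Let C be the CIF value. C = FCA price + pre-shipment costs + freight + 0.64% × C
C − 0.64% × C = 21222.94 + 425.83 + 3478.16
0.9936 × C = 25126.93
C = 25126.93 / 0.9936 = 25288.78
Insurance premium = 0.64% × 25288.78 = 161.85

CIF value: AUD 25288.78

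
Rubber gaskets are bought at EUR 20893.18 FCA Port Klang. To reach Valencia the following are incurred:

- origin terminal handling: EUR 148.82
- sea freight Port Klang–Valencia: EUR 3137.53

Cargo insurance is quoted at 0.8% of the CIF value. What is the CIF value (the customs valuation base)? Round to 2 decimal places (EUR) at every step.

CIF value: EUR 24374.53

Let C be the CIF value. C = FCA price + pre-shipment costs + freight + 0.8% × C
C − 0.8% × C = 20893.18 + 148.82 + 3137.53
0.992 × C = 24179.53
C = 24179.53 / 0.992 = 24374.53
Insurance premium = 0.8% × 24374.53 = 195.00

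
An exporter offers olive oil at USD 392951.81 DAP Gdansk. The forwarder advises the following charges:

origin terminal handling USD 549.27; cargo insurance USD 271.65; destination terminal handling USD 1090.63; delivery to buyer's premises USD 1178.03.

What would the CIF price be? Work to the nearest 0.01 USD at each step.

CIF price: USD 390683.15

Not relevant to the conversion: origin terminal, insurance — on the seller under both DAP and CIF; already in the DAP price and stays in the CIF price.
From DAP to CIF, the seller no longer bears: destination terminal, delivery.
CIF price = 392951.81 − 1090.63 − 1178.03 = 390683.15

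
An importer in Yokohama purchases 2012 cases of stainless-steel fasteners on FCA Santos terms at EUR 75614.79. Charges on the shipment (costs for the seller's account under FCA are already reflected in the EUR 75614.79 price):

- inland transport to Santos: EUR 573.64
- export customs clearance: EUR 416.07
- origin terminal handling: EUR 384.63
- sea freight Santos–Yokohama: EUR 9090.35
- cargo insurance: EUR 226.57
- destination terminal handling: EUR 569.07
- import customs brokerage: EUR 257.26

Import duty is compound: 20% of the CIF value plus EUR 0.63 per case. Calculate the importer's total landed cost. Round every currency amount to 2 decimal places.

FCA: the seller delivers export-cleared goods to the carrier; the buyer bears costs from that point.
Already in the invoice (seller's account under FCA): inland to port, export clearance — exclude.
CIF value = FCA price + origin terminal + freight + insurance = 75614.79 + 384.63 + 9090.35 + 226.57 = 85316.34
Ad valorem component: 85316.34 × 20% = 17063.27
Specific component: 2012 × 0.63 = 1267.56
Import duty = 17063.27 + 1267.56 = 18330.83
Buyer bears: origin terminal 384.63 + freight 9090.35 + insurance 226.57 + destination terminal 569.07 + brokerage 257.26 + duty 18330.83 = 28858.71
Landed cost = invoice 75614.79 + 28858.71 = 104473.50

Total landed cost: EUR 104473.50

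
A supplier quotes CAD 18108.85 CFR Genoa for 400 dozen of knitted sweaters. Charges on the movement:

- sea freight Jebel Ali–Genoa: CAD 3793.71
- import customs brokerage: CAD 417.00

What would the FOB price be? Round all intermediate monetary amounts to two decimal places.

Not relevant to the conversion: brokerage — on the buyer under both terms; not part of either seller's price.
From CFR to FOB, the seller no longer bears: freight.
FOB price = 18108.85 − 3793.71 = 14315.14

FOB price: CAD 14315.14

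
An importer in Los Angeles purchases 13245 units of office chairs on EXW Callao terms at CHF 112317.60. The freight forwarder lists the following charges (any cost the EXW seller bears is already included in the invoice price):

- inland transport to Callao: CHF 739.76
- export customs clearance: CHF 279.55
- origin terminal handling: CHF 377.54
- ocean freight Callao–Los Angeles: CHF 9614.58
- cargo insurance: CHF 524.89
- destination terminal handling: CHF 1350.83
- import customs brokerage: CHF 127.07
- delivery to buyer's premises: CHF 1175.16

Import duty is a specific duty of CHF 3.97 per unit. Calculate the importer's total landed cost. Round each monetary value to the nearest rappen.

Total landed cost: CHF 179089.63

EXW: the seller makes goods available at their premises; the buyer bears all onward costs.
CIF value = EXW price + inland to port + export clearance + origin terminal + freight + insurance = 112317.60 + 739.76 + 279.55 + 377.54 + 9614.58 + 524.89 = 123853.92
Import duty = 13245 × 3.97 = 52582.65
Buyer bears: inland to port 739.76 + export clearance 279.55 + origin terminal 377.54 + freight 9614.58 + insurance 524.89 + destination terminal 1350.83 + brokerage 127.07 + delivery 1175.16 + duty 52582.65 = 66772.03
Landed cost = invoice 112317.60 + 66772.03 = 179089.63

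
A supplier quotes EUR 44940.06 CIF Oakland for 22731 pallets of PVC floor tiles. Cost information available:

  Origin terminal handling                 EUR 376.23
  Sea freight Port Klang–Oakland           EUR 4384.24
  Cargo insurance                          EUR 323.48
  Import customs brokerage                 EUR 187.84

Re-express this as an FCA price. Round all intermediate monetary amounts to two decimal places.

FCA price: EUR 39856.11

Not relevant to the conversion: brokerage — on the buyer under both terms; not part of either seller's price.
From CIF to FCA, the seller no longer bears: origin terminal, freight, insurance.
FCA price = 44940.06 − 376.23 − 4384.24 − 323.48 = 39856.11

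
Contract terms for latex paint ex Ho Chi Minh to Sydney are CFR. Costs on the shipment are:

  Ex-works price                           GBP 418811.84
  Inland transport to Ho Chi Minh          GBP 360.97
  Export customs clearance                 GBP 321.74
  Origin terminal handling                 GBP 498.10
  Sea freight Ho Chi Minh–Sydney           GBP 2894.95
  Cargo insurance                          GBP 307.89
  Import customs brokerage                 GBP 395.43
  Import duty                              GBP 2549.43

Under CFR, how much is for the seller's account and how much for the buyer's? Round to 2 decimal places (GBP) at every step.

CFR: the seller pays costs through ocean freight to the destination port, but not insurance.
Seller's account: goods 418811.84 + inland to port 360.97 + export clearance 321.74 + origin terminal 498.10 + freight 2894.95 = 422887.60
Buyer's account: insurance 307.89 + brokerage 395.43 + duty 2549.43 = 3252.75

Seller: GBP 422887.60; buyer: GBP 3252.75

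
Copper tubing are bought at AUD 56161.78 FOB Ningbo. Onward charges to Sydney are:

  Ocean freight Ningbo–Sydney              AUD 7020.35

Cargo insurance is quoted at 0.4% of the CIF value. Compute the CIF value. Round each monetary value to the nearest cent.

Let C be the CIF value. C = FOB price + freight + 0.4% × C
C − 0.4% × C = 56161.78 + 7020.35
0.996 × C = 63182.13
C = 63182.13 / 0.996 = 63435.87
Insurance premium = 0.4% × 63435.87 = 253.74

CIF value: AUD 63435.87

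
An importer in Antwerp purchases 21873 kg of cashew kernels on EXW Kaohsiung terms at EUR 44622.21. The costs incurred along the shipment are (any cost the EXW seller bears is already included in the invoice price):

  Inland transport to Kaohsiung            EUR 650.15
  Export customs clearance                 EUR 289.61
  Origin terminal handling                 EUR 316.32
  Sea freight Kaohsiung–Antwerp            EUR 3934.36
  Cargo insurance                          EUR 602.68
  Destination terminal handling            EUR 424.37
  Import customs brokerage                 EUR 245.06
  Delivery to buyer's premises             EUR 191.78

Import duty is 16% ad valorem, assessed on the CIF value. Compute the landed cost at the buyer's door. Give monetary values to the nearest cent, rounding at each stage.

Total landed cost: EUR 59342.99

EXW: the seller makes goods available at their premises; the buyer bears all onward costs.
CIF value = EXW price + inland to port + export clearance + origin terminal + freight + insurance = 44622.21 + 650.15 + 289.61 + 316.32 + 3934.36 + 602.68 = 50415.33
Import duty = 50415.33 × 16% = 8066.45
Buyer bears: inland to port 650.15 + export clearance 289.61 + origin terminal 316.32 + freight 3934.36 + insurance 602.68 + destination terminal 424.37 + brokerage 245.06 + delivery 191.78 + duty 8066.45 = 14720.78
Landed cost = invoice 44622.21 + 14720.78 = 59342.99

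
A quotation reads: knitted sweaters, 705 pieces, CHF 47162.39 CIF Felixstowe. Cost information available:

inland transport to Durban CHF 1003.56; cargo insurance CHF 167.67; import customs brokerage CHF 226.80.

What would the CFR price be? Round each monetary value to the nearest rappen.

CFR price: CHF 46994.72

Not relevant to the conversion: inland to port — on the seller under both CIF and CFR; already in the CIF price and stays in the CFR price. brokerage — on the buyer under both terms; not part of either seller's price.
From CIF to CFR, the seller no longer bears: insurance.
CFR price = 47162.39 − 167.67 = 46994.72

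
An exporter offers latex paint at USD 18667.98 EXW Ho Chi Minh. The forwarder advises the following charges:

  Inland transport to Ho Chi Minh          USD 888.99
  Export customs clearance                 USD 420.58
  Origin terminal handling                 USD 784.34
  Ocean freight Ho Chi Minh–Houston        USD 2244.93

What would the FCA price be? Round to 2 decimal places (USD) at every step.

Not relevant to the conversion: origin terminal, freight — on the buyer under both terms; not part of either seller's price.
From EXW to FCA, the seller additionally bears: inland to port, export clearance.
FCA price = 18667.98 + 888.99 + 420.58 = 19977.55

FCA price: USD 19977.55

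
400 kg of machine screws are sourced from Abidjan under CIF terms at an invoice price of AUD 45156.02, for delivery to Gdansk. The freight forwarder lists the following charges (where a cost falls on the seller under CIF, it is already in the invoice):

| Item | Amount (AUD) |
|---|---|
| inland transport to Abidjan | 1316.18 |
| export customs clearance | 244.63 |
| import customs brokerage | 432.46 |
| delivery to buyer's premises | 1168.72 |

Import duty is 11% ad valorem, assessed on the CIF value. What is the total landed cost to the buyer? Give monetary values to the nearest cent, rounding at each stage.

CIF: the seller pays costs through ocean freight and marine insurance to the destination port.
Already in the invoice (seller's account under CIF): inland to port, export clearance — exclude.
The CIF price already equals the CIF value: 45156.02
Import duty = 45156.02 × 11% = 4967.16
Buyer bears: brokerage 432.46 + delivery 1168.72 + duty 4967.16 = 6568.34
Landed cost = invoice 45156.02 + 6568.34 = 51724.36

Total landed cost: AUD 51724.36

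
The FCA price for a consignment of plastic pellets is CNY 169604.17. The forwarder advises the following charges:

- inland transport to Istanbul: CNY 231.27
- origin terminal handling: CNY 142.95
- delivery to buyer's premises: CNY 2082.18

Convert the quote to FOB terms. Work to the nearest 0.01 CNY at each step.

FOB price: CNY 169747.12

Not relevant to the conversion: inland to port — on the seller under both FCA and FOB; already in the FCA price and stays in the FOB price. delivery — on the buyer under both terms; not part of either seller's price.
From FCA to FOB, the seller additionally bears: origin terminal.
FOB price = 169604.17 + 142.95 = 169747.12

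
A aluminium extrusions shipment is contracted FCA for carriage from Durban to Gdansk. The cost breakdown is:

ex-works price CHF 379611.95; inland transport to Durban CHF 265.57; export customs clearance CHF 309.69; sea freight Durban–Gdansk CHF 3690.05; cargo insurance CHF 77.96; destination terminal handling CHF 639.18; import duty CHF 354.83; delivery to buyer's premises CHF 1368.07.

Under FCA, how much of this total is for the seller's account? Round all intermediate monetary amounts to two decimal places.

FCA: the seller delivers export-cleared goods to the carrier; the buyer bears costs from that point.
Seller's account: goods 379611.95 + inland to port 265.57 + export clearance 309.69 = 380187.21
Buyer's account: freight 3690.05 + insurance 77.96 + destination terminal 639.18 + duty 354.83 + delivery 1368.07 = 6130.09

Seller's account: CHF 380187.21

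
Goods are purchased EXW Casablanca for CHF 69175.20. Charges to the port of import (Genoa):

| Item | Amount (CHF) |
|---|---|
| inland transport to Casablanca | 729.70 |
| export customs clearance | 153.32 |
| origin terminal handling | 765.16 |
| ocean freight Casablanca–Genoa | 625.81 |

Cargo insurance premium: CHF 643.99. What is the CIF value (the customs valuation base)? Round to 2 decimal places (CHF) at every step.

CIF value: CHF 72093.18

CIF = EXW price + pre-shipment costs + freight + insurance
CIF = 69175.20 + 729.70 + 153.32 + 765.16 + 625.81 + 643.99 = 72093.18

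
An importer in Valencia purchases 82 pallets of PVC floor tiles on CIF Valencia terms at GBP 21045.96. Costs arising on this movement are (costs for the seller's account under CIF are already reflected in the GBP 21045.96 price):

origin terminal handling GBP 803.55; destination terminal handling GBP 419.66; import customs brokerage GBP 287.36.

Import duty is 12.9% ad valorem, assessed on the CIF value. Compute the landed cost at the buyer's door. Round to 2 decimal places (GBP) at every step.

CIF: the seller pays costs through ocean freight and marine insurance to the destination port.
Already in the invoice (seller's account under CIF): origin terminal — exclude.
The CIF price already equals the CIF value: 21045.96
Import duty = 21045.96 × 12.9% = 2714.93
Buyer bears: destination terminal 419.66 + brokerage 287.36 + duty 2714.93 = 3421.95
Landed cost = invoice 21045.96 + 3421.95 = 24467.91

Total landed cost: GBP 24467.91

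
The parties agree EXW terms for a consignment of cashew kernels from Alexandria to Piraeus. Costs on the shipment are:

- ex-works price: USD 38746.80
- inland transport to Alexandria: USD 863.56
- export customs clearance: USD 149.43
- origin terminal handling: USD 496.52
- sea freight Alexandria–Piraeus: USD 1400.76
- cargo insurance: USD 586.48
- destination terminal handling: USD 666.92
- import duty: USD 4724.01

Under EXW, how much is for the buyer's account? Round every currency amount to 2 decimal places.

EXW: the seller makes goods available at their premises; the buyer bears all onward costs.
Seller's account: goods 38746.80 = 38746.80
Buyer's account: inland to port 863.56 + export clearance 149.43 + origin terminal 496.52 + freight 1400.76 + insurance 586.48 + destination terminal 666.92 + duty 4724.01 = 8887.68

Buyer's account: USD 8887.68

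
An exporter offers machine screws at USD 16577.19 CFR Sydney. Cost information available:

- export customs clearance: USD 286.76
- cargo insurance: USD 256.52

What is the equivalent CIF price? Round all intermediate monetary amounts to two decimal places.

CIF price: USD 16833.71

Not relevant to the conversion: export clearance — on the seller under both CFR and CIF; already in the CFR price and stays in the CIF price.
From CFR to CIF, the seller additionally bears: insurance.
CIF price = 16577.19 + 256.52 = 16833.71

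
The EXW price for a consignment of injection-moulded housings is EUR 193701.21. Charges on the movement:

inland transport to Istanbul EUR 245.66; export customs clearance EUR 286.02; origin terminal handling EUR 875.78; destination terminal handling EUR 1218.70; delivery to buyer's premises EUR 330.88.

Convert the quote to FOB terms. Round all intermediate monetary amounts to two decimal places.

Not relevant to the conversion: delivery, destination terminal — on the buyer under both terms; not part of either seller's price.
From EXW to FOB, the seller additionally bears: inland to port, export clearance, origin terminal.
FOB price = 193701.21 + 245.66 + 286.02 + 875.78 = 195108.67

FOB price: EUR 195108.67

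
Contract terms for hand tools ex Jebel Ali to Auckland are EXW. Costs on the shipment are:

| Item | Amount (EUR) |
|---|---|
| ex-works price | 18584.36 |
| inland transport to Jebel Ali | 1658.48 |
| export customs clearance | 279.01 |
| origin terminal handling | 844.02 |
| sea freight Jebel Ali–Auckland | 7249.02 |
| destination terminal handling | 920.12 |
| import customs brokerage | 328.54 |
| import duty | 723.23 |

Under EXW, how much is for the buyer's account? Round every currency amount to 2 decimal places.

EXW: the seller makes goods available at their premises; the buyer bears all onward costs.
Seller's account: goods 18584.36 = 18584.36
Buyer's account: inland to port 1658.48 + export clearance 279.01 + origin terminal 844.02 + freight 7249.02 + destination terminal 920.12 + brokerage 328.54 + duty 723.23 = 12002.42

Buyer's account: EUR 12002.42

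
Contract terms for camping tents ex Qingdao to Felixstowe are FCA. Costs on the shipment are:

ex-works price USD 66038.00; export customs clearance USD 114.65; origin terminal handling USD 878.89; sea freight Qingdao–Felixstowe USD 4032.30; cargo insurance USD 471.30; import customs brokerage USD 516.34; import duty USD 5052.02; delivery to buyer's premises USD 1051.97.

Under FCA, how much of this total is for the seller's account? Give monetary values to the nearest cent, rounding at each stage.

Seller's account: USD 66152.65

FCA: the seller delivers export-cleared goods to the carrier; the buyer bears costs from that point.
Seller's account: goods 66038.00 + export clearance 114.65 = 66152.65
Buyer's account: origin terminal 878.89 + freight 4032.30 + insurance 471.30 + brokerage 516.34 + duty 5052.02 + delivery 1051.97 = 12002.82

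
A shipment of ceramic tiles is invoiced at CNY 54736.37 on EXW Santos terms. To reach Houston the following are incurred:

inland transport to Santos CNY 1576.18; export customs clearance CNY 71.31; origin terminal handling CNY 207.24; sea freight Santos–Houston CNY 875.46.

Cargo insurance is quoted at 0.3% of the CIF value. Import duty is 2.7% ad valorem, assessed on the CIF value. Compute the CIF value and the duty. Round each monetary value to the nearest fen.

CIF value: CNY 57639.48; import duty: CNY 1556.27

Let C be the CIF value. C = EXW price + pre-shipment costs + freight + 0.3% × C
C − 0.3% × C = 54736.37 + 1576.18 + 71.31 + 207.24 + 875.46
0.997 × C = 57466.56
C = 57466.56 / 0.997 = 57639.48
Insurance premium = 0.3% × 57639.48 = 172.92
Import duty = 57639.48 × 2.7% = 1556.27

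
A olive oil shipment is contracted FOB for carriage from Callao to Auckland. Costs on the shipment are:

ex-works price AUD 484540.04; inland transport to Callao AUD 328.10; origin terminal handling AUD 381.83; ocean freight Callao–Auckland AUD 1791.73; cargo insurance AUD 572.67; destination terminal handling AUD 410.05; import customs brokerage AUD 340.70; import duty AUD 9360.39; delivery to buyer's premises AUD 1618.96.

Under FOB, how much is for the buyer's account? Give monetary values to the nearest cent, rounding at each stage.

Buyer's account: AUD 14094.50

FOB: the seller bears costs until goods are on board at the origin port; the buyer bears freight, insurance and all costs thereafter.
Seller's account: goods 484540.04 + inland to port 328.10 + origin terminal 381.83 = 485249.97
Buyer's account: freight 1791.73 + insurance 572.67 + destination terminal 410.05 + brokerage 340.70 + duty 9360.39 + delivery 1618.96 = 14094.50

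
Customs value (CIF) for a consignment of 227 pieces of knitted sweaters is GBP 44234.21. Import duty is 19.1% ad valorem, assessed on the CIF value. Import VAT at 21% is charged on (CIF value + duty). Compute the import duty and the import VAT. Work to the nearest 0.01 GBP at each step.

Import duty = 44234.21 × 19.1% = 8448.73
VAT base = CIF + duty = 44234.21 + 8448.73 = 52682.94
Import VAT = 52682.94 × 21% = 11063.42

Import duty: GBP 8448.73; import VAT: GBP 11063.42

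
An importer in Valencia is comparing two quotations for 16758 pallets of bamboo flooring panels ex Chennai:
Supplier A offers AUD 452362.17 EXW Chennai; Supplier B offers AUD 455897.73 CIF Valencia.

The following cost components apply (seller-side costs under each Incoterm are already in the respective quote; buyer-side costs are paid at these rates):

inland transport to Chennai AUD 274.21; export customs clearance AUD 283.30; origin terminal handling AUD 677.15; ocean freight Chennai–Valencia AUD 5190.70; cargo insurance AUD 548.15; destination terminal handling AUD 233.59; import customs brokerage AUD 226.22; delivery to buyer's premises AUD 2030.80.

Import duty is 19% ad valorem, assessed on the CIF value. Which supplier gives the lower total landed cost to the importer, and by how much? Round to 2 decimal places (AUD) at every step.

Supplier B is cheaper by AUD 4091.16

Supplier A (EXW):
CIF value = EXW price + inland to port + export clearance + origin terminal + freight + insurance = 452362.17 + 274.21 + 283.30 + 677.15 + 5190.70 + 548.15 = 459335.68
Import duty = 459335.68 × 19% = 87273.78
Buyer bears (A): 274.21 + 283.30 + 677.15 + 5190.70 + 548.15 + 233.59 + 226.22 + 2030.80 = 9464.12
Landed cost (A) = invoice 452362.17 + 9464.12 + duty 87273.78 = 549100.07
Supplier B (CIF):
The CIF price already equals the CIF value: 455897.73
Import duty = 455897.73 × 19% = 86620.57
Buyer bears (B): 233.59 + 226.22 + 2030.80 = 2490.61
Landed cost (B) = invoice 455897.73 + 2490.61 + duty 86620.57 = 545008.91
Difference = |549100.07 − 545008.91| = 4091.16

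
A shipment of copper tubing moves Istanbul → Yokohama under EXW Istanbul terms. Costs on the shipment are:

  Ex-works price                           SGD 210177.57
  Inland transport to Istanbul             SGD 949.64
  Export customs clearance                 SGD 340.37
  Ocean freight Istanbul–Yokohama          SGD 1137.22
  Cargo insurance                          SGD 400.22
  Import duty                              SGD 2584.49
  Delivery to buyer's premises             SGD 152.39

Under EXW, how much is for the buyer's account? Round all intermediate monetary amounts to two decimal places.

Buyer's account: SGD 5564.33

EXW: the seller makes goods available at their premises; the buyer bears all onward costs.
Seller's account: goods 210177.57 = 210177.57
Buyer's account: inland to port 949.64 + export clearance 340.37 + freight 1137.22 + insurance 400.22 + duty 2584.49 + delivery 152.39 = 5564.33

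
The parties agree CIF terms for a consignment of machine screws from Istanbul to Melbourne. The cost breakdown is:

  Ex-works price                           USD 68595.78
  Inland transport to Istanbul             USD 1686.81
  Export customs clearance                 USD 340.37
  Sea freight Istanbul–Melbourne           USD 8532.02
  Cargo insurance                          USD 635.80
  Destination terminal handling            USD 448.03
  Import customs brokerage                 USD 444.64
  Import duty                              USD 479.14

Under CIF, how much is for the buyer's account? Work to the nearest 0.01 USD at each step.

Buyer's account: USD 1371.81

CIF: the seller pays costs through ocean freight and marine insurance to the destination port.
Seller's account: goods 68595.78 + inland to port 1686.81 + export clearance 340.37 + freight 8532.02 + insurance 635.80 = 79790.78
Buyer's account: destination terminal 448.03 + brokerage 444.64 + duty 479.14 = 1371.81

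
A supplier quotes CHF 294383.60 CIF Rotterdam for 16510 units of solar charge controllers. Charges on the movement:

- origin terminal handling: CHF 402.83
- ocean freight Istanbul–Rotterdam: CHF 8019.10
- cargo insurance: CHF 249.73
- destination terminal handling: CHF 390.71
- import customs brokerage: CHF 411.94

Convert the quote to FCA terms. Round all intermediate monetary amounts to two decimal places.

FCA price: CHF 285711.94

Not relevant to the conversion: brokerage, destination terminal — on the buyer under both terms; not part of either seller's price.
From CIF to FCA, the seller no longer bears: origin terminal, freight, insurance.
FCA price = 294383.60 − 402.83 − 8019.10 − 249.73 = 285711.94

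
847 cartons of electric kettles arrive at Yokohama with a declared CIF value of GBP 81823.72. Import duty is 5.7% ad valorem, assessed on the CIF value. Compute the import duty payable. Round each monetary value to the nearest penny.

Import duty = 81823.72 × 5.7% = 4663.95

Import duty: GBP 4663.95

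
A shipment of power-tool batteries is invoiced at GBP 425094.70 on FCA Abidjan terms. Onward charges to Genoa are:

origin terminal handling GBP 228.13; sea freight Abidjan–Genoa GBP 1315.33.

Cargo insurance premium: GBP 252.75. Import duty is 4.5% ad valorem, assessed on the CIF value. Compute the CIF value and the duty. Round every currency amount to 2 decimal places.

CIF value: GBP 426890.91; import duty: GBP 19210.09

CIF = FCA price + pre-shipment costs + freight + insurance
CIF = 425094.70 + 228.13 + 1315.33 + 252.75 = 426890.91
Import duty = 426890.91 × 4.5% = 19210.09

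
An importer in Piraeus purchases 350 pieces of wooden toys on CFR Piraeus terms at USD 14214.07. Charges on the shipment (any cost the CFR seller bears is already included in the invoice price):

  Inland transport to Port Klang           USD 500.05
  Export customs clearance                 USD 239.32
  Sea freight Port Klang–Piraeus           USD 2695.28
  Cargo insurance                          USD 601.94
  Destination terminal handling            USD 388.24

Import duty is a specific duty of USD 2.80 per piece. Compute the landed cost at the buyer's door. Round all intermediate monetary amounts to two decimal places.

CFR: the seller pays costs through ocean freight to the destination port, but not insurance.
Already in the invoice (seller's account under CFR): inland to port, export clearance, freight — exclude.
CIF value = CFR price + insurance = 14214.07 + 601.94 = 14816.01
Import duty = 350 × 2.80 = 980.00
Buyer bears: insurance 601.94 + destination terminal 388.24 + duty 980.00 = 1970.18
Landed cost = invoice 14214.07 + 1970.18 = 16184.25

Total landed cost: USD 16184.25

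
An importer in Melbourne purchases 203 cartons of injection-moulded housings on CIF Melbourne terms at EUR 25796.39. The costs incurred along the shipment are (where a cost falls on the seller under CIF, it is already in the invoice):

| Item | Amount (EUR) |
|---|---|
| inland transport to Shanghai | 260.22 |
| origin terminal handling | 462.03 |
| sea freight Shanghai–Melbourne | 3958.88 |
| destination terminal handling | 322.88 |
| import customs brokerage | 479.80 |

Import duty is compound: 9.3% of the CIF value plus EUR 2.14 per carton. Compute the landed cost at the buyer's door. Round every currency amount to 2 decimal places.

CIF: the seller pays costs through ocean freight and marine insurance to the destination port.
Already in the invoice (seller's account under CIF): inland to port, origin terminal, freight — exclude.
The CIF price already equals the CIF value: 25796.39
Ad valorem component: 25796.39 × 9.3% = 2399.06
Specific component: 203 × 2.14 = 434.42
Import duty = 2399.06 + 434.42 = 2833.48
Buyer bears: destination terminal 322.88 + brokerage 479.80 + duty 2833.48 = 3636.16
Landed cost = invoice 25796.39 + 3636.16 = 29432.55

Total landed cost: EUR 29432.55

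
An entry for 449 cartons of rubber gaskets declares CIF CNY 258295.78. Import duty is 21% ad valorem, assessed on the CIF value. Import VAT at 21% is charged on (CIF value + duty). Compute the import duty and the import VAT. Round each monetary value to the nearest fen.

Import duty: CNY 54242.11; import VAT: CNY 65632.96

Import duty = 258295.78 × 21% = 54242.11
VAT base = CIF + duty = 258295.78 + 54242.11 = 312537.89
Import VAT = 312537.89 × 21% = 65632.96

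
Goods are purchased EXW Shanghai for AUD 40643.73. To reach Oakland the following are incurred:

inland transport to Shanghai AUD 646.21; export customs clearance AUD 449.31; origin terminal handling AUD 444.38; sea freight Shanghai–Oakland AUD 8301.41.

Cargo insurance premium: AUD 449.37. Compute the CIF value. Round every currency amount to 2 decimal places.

CIF value: AUD 50934.41

CIF = EXW price + pre-shipment costs + freight + insurance
CIF = 40643.73 + 646.21 + 449.31 + 444.38 + 8301.41 + 449.37 = 50934.41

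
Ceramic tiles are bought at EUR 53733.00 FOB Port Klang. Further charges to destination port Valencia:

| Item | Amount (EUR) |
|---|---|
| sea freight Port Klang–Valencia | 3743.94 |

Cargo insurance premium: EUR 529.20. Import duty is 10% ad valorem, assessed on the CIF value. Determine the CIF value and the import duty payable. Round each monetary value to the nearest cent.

CIF value: EUR 58006.14; import duty: EUR 5800.61

CIF = FOB price + freight + insurance
CIF = 53733.00 + 3743.94 + 529.20 = 58006.14
Import duty = 58006.14 × 10% = 5800.61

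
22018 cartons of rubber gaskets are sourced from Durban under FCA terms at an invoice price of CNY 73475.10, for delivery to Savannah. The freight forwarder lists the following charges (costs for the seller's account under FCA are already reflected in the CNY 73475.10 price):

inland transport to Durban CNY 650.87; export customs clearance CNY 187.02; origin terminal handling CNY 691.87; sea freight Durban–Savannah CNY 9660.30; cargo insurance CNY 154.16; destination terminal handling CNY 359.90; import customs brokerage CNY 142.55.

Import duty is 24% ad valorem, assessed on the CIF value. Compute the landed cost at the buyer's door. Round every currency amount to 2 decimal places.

FCA: the seller delivers export-cleared goods to the carrier; the buyer bears costs from that point.
Already in the invoice (seller's account under FCA): inland to port, export clearance — exclude.
CIF value = FCA price + origin terminal + freight + insurance = 73475.10 + 691.87 + 9660.30 + 154.16 = 83981.43
Import duty = 83981.43 × 24% = 20155.54
Buyer bears: origin terminal 691.87 + freight 9660.30 + insurance 154.16 + destination terminal 359.90 + brokerage 142.55 + duty 20155.54 = 31164.32
Landed cost = invoice 73475.10 + 31164.32 = 104639.42

Total landed cost: CNY 104639.42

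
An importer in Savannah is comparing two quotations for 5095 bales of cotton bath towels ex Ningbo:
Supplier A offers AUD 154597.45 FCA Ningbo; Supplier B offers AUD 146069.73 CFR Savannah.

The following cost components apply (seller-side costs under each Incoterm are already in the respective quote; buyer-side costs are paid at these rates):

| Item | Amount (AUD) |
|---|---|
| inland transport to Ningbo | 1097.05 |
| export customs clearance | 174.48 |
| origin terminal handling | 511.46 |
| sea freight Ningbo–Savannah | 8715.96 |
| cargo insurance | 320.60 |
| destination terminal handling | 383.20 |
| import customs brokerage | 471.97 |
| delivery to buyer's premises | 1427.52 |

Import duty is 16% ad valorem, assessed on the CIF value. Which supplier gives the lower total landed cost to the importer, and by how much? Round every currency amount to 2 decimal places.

Supplier A (FCA):
CIF value = FCA price + origin terminal + freight + insurance = 154597.45 + 511.46 + 8715.96 + 320.60 = 164145.47
Import duty = 164145.47 × 16% = 26263.28
Buyer bears (A): 511.46 + 8715.96 + 320.60 + 383.20 + 471.97 + 1427.52 = 11830.71
Landed cost (A) = invoice 154597.45 + 11830.71 + duty 26263.28 = 192691.44
Supplier B (CFR):
CIF value = CFR price + insurance = 146069.73 + 320.60 = 146390.33
Import duty = 146390.33 × 16% = 23422.45
Buyer bears (B): 320.60 + 383.20 + 471.97 + 1427.52 = 2603.29
Landed cost (B) = invoice 146069.73 + 2603.29 + duty 23422.45 = 172095.47
Difference = |192691.44 − 172095.47| = 20595.97

Supplier B is cheaper by AUD 20595.97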